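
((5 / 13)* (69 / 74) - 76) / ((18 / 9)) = -72767 / 1924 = -37.82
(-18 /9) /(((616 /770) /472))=-1180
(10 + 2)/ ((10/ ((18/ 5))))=108/ 25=4.32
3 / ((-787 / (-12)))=36 / 787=0.05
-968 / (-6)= 484 / 3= 161.33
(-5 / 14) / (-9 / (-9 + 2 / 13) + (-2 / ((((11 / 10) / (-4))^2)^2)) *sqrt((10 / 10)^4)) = 8418575 / 8219218042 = 0.00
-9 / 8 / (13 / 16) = -18 / 13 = -1.38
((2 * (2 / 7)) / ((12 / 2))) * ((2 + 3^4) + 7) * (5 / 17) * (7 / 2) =150 / 17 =8.82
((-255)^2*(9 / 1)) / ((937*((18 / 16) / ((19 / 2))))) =4941900 / 937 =5274.17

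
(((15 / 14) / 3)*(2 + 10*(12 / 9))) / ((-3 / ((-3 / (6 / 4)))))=230 / 63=3.65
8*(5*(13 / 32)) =16.25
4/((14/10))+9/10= 263/70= 3.76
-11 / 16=-0.69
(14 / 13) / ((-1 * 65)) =-14 / 845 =-0.02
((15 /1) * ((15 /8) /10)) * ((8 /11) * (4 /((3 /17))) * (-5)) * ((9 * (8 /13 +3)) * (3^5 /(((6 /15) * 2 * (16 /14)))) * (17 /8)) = -77978305125 /18304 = -4260178.38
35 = 35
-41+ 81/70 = -2789/70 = -39.84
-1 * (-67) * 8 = 536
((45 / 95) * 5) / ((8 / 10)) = 225 / 76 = 2.96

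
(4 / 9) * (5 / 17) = 20 / 153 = 0.13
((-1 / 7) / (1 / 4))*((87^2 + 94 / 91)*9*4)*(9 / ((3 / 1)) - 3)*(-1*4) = 0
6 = 6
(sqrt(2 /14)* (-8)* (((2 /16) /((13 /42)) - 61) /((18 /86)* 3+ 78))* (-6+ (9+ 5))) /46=0.41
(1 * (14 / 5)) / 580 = 7 / 1450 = 0.00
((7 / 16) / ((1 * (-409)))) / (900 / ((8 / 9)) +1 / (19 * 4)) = -19 / 17984548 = -0.00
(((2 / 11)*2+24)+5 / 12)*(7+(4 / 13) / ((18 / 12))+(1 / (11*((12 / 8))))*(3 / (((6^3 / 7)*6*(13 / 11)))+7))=2312744195 / 12231648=189.08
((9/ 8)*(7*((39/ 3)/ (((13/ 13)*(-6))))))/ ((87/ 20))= -455/ 116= -3.92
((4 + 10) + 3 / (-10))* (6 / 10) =411 / 50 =8.22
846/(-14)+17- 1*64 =-752/7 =-107.43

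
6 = 6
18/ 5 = 3.60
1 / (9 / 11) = 11 / 9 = 1.22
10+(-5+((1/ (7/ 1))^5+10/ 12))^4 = 32201181496289306383681/ 103410777121705153296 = 311.39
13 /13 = 1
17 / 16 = 1.06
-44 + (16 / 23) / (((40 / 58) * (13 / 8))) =-64852 / 1495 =-43.38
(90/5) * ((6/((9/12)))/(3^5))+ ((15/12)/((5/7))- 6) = -3.66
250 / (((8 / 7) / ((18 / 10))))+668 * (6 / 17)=629.51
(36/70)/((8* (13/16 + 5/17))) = 612/10535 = 0.06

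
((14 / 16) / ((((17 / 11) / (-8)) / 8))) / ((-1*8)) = 77 / 17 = 4.53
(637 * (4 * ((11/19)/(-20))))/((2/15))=-21021/38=-553.18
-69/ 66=-23/ 22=-1.05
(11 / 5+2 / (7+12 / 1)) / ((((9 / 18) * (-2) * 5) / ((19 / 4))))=-219 / 100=-2.19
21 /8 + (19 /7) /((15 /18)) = 1647 /280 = 5.88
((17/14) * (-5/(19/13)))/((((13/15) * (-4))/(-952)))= -21675/19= -1140.79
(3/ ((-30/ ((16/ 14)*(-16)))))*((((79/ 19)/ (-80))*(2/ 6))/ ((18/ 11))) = -1738/ 89775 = -0.02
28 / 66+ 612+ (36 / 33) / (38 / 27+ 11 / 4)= 9078178 / 14817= 612.69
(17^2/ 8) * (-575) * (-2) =166175/ 4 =41543.75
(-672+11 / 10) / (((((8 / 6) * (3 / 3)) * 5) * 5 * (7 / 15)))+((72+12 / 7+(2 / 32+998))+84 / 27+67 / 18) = 1242577 / 1200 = 1035.48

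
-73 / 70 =-1.04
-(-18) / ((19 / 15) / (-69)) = -18630 / 19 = -980.53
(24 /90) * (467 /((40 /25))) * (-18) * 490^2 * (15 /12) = -420475125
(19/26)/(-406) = -19/10556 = -0.00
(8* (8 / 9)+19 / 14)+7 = 1949 / 126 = 15.47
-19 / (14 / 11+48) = -209 / 542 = -0.39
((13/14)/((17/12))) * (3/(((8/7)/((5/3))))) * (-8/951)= -130/5389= -0.02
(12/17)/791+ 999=13433565/13447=999.00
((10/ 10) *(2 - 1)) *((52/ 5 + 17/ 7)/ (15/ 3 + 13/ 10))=898/ 441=2.04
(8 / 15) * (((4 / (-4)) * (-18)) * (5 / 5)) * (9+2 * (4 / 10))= 94.08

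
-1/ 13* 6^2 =-36/ 13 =-2.77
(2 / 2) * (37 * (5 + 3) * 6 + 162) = 1938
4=4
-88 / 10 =-44 / 5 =-8.80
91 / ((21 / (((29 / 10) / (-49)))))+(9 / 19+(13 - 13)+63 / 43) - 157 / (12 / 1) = -9128321 / 800660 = -11.40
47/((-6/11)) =-517/6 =-86.17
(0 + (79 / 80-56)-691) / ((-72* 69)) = 59681 / 397440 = 0.15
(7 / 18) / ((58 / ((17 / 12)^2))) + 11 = 1655719 / 150336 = 11.01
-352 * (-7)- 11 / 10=24629 / 10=2462.90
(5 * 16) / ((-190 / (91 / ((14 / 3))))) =-8.21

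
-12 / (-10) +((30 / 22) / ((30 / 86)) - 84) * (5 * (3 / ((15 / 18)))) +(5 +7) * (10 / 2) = -75924 / 55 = -1380.44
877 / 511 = 1.72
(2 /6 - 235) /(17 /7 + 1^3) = -616 /9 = -68.44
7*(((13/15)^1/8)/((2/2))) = 91/120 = 0.76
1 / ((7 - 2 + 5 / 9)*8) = 9 / 400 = 0.02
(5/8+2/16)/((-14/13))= -0.70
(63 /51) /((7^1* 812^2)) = 0.00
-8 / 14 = -4 / 7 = -0.57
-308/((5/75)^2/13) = -900900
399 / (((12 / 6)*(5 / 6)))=1197 / 5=239.40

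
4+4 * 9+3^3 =67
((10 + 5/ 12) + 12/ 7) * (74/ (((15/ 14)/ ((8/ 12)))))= 75406/ 135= 558.56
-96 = -96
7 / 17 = 0.41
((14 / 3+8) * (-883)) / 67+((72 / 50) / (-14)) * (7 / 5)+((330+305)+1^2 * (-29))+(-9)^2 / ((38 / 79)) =579834391 / 954750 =607.32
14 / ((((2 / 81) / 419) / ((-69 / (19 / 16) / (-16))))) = 16392537 / 19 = 862765.11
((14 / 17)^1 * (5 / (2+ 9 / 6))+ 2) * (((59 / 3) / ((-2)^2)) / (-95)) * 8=-2124 / 1615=-1.32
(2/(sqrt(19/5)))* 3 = 6* sqrt(95)/19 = 3.08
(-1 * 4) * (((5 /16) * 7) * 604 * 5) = -26425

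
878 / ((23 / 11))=9658 / 23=419.91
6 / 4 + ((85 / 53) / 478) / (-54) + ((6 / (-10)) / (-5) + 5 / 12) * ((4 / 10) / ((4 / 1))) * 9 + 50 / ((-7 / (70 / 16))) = -29.27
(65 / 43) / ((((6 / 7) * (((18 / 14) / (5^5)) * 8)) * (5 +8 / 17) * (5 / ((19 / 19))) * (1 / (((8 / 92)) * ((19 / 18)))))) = 642971875 / 357606576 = 1.80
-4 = -4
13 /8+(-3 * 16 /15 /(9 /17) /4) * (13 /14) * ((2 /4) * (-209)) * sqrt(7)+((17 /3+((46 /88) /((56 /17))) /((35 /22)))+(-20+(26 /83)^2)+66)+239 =680.44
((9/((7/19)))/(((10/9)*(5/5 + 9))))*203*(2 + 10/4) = 401679/200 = 2008.40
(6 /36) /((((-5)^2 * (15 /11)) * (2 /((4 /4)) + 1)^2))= 11 /20250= 0.00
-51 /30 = -17 /10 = -1.70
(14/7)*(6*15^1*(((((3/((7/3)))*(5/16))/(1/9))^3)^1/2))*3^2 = 38299.76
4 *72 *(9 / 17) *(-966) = -2503872 / 17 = -147286.59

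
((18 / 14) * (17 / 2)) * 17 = 2601 / 14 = 185.79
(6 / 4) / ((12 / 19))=2.38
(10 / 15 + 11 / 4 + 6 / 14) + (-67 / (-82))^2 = 159308 / 35301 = 4.51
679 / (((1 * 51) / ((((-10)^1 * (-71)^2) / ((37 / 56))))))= -1916789840 / 1887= -1015786.88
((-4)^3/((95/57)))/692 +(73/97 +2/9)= 694211/755145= 0.92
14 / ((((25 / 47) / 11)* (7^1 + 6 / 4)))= 14476 / 425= 34.06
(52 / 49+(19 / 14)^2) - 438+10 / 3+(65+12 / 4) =-213893 / 588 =-363.76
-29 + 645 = 616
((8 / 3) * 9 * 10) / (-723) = -80 / 241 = -0.33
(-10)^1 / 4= -5 / 2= -2.50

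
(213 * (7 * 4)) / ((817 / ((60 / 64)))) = 22365 / 3268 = 6.84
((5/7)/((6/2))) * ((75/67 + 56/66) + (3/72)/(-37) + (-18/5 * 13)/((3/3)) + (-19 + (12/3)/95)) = -440678503/29014216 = -15.19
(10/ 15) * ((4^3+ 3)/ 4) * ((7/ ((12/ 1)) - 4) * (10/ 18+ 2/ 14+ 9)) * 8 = -1678417/ 567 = -2960.17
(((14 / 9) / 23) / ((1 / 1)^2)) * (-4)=-56 / 207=-0.27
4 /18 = 2 /9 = 0.22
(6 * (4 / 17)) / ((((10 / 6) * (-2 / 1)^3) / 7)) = -63 / 85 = -0.74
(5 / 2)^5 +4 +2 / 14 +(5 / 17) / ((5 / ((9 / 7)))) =387939 / 3808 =101.87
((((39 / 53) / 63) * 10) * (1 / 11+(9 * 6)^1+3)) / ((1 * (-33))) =-81640 / 404019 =-0.20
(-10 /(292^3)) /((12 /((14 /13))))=-35 /970986432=-0.00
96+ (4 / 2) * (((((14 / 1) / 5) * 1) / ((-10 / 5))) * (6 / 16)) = 1899 / 20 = 94.95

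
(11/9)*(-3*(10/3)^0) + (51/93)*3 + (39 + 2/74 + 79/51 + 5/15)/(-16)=-1071277/233988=-4.58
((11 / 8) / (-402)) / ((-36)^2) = -11 / 4167936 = -0.00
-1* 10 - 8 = -18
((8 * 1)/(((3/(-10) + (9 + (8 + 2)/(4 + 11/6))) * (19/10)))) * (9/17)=5600/26163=0.21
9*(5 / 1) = 45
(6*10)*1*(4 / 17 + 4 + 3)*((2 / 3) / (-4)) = -1230 / 17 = -72.35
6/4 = 3/2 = 1.50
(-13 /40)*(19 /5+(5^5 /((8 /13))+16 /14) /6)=-6190509 /22400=-276.36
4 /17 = 0.24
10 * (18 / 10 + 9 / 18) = 23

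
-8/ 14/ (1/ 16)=-64/ 7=-9.14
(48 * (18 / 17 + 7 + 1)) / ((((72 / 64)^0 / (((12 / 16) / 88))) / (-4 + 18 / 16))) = -1449 / 136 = -10.65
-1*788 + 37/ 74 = -1575/ 2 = -787.50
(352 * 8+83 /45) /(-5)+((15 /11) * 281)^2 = 3982057462 /27225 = 146264.74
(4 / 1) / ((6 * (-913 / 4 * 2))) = -4 / 2739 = -0.00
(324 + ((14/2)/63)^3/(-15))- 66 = 2821229/10935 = 258.00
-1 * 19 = -19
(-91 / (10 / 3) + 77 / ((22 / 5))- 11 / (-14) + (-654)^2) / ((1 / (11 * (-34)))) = -5598684443 / 35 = -159962412.66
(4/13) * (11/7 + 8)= 268/91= 2.95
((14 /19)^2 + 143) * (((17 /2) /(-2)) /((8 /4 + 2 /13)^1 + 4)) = -11451999 /115520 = -99.13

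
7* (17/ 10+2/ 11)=1449/ 110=13.17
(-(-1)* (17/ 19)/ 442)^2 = 1/ 244036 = 0.00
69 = 69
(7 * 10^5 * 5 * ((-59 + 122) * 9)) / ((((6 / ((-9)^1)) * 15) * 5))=-39690000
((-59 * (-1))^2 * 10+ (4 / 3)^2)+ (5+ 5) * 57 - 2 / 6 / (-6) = 212291 / 6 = 35381.83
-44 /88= -1 /2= -0.50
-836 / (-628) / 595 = 209 / 93415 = 0.00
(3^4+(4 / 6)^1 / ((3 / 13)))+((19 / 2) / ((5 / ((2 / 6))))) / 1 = 7607 / 90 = 84.52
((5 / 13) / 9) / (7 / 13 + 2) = 5 / 297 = 0.02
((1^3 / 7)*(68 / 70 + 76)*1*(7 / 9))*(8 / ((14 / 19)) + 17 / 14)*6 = 151762 / 245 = 619.44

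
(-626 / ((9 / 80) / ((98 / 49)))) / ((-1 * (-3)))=-100160 / 27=-3709.63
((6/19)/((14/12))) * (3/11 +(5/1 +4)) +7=13913/1463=9.51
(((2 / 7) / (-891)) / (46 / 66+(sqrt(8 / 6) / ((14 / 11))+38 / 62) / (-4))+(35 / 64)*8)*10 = 473298342475 / 10820013588- 4651240*sqrt(3) / 2705003397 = 43.74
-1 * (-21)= 21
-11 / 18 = -0.61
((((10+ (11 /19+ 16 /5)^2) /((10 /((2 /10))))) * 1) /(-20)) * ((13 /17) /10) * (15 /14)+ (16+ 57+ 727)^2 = 640000.00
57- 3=54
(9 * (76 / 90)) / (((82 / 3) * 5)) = 57 / 1025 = 0.06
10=10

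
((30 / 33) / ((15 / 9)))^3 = 216 / 1331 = 0.16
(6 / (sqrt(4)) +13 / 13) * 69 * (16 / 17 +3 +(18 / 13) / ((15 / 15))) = 324852 / 221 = 1469.92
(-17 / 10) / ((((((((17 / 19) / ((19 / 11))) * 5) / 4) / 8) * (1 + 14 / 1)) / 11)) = -5776 / 375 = -15.40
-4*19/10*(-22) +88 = 1276/5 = 255.20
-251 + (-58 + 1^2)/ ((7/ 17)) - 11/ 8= -21885/ 56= -390.80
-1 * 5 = -5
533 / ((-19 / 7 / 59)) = -220129 / 19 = -11585.74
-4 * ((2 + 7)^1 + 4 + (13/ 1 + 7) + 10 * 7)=-412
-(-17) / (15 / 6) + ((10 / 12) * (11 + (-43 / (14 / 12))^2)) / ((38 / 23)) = 38964073 / 55860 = 697.53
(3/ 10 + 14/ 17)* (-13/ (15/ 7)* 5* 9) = -306.72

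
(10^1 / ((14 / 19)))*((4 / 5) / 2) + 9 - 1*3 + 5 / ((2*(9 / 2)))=755 / 63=11.98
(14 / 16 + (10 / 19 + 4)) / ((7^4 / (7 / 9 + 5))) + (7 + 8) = 12327803 / 821142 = 15.01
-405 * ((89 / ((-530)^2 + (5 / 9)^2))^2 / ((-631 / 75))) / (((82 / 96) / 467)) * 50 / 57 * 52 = 3774445676519040 / 31319723390221097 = 0.12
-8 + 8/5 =-32/5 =-6.40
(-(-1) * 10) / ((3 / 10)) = 100 / 3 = 33.33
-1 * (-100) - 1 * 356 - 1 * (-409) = 153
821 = 821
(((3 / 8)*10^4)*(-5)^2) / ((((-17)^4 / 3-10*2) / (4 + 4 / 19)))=14.19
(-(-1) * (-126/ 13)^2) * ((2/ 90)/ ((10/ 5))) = 882/ 845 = 1.04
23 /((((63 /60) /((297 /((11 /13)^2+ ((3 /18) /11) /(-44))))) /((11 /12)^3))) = 6886057607 /983402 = 7002.28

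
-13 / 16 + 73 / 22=441 / 176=2.51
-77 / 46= -1.67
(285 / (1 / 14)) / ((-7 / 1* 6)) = -95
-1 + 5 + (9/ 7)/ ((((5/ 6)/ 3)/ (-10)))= -296/ 7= -42.29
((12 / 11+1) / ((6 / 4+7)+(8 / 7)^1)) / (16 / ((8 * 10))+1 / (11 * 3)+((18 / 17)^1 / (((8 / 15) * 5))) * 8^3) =2737 / 2568987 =0.00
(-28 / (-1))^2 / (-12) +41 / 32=-6149 / 96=-64.05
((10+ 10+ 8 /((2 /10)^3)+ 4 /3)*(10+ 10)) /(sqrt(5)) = 12256*sqrt(5) /3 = 9135.08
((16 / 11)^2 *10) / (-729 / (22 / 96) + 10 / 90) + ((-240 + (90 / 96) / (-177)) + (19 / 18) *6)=-2292455998313 / 9810294384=-233.68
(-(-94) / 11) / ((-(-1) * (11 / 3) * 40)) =141 / 2420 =0.06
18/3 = 6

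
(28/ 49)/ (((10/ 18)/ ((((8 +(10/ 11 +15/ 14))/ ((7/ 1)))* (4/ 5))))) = 110664/ 94325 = 1.17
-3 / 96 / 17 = -1 / 544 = -0.00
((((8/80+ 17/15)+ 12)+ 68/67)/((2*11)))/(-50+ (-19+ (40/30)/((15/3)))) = -28639/3039388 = -0.01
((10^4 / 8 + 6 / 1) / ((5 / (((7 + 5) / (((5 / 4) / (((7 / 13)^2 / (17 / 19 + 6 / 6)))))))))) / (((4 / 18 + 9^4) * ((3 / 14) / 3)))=196448448 / 249490475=0.79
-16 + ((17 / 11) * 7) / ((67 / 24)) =-8936 / 737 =-12.12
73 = 73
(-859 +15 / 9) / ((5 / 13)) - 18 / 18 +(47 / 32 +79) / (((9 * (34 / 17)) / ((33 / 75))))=-6416927 / 2880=-2228.10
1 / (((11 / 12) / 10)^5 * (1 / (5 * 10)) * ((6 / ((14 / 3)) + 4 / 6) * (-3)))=-1318945.93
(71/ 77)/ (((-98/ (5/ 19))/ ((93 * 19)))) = -33015/ 7546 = -4.38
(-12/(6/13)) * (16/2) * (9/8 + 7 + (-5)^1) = -650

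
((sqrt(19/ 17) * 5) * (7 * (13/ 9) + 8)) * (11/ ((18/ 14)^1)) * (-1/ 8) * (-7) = 439285 * sqrt(323)/ 11016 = 716.68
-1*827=-827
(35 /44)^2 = 1225 /1936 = 0.63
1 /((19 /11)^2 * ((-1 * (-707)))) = 121 /255227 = 0.00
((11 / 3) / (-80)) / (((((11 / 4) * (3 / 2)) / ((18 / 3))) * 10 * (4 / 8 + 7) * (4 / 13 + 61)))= -13 / 896625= -0.00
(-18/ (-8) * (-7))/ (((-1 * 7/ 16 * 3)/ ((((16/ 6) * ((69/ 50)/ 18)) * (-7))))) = -17.17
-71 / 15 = -4.73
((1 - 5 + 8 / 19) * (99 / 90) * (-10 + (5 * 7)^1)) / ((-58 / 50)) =84.85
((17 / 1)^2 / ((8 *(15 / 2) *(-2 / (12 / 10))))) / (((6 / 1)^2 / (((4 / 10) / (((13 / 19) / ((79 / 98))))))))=-433789 / 11466000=-0.04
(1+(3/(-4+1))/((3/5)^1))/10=-1/15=-0.07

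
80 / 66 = 40 / 33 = 1.21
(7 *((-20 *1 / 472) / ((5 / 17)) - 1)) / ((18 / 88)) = -2310 / 59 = -39.15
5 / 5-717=-716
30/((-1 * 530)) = -3/53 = -0.06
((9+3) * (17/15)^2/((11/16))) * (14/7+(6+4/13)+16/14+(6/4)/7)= 16267232/75075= 216.68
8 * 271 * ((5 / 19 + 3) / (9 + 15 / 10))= 268832 / 399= 673.76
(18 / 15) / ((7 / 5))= 6 / 7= 0.86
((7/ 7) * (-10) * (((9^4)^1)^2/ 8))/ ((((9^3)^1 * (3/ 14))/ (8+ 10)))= -6200145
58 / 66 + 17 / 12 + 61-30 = 1465 / 44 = 33.30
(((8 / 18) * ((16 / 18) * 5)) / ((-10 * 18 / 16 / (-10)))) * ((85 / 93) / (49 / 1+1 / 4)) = 435200 / 13356009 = 0.03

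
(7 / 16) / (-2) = -0.22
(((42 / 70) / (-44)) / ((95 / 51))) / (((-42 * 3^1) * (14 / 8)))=17 / 512050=0.00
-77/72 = -1.07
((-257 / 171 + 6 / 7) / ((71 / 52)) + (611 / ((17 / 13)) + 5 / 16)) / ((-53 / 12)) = -10797118439 / 102097716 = -105.75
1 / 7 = 0.14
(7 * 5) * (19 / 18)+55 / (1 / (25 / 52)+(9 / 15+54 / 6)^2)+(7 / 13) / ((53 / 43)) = 554650709 / 14609556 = 37.96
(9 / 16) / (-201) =-3 / 1072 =-0.00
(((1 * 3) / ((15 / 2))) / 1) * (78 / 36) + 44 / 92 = 464 / 345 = 1.34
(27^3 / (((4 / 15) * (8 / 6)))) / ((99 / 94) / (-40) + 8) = 208147725 / 29981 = 6942.65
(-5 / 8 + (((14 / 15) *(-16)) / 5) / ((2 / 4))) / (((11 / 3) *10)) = -3959 / 22000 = -0.18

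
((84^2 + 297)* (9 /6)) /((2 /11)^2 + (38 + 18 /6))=889713 /3310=268.80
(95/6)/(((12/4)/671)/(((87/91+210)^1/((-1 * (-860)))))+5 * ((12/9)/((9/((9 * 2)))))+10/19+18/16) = 10333574460/9791578939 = 1.06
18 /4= 9 /2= 4.50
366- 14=352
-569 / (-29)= 569 / 29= 19.62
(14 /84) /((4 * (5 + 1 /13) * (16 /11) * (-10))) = -13 /23040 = -0.00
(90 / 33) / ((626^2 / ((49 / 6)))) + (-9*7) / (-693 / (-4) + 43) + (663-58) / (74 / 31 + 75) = 67326293161247 / 8945151635860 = 7.53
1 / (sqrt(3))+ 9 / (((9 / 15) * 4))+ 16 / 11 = sqrt(3) / 3+ 229 / 44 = 5.78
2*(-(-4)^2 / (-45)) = 0.71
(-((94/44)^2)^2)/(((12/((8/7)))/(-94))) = 229345007/1229844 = 186.48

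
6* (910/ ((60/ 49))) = 4459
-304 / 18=-152 / 9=-16.89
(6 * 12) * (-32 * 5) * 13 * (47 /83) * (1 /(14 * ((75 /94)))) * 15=-66163968 /581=-113879.46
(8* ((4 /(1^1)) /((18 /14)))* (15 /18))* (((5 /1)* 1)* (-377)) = -1055600 /27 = -39096.30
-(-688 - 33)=721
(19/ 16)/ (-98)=-19/ 1568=-0.01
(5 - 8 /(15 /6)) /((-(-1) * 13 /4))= 0.55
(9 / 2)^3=91.12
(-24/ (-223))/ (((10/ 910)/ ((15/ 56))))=585/ 223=2.62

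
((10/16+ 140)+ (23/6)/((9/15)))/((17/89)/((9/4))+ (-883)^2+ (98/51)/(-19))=60857399/322757556712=0.00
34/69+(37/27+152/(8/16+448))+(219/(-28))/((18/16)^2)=-24977/6279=-3.98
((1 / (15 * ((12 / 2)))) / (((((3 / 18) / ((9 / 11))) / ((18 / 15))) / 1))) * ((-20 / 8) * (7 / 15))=-21 / 275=-0.08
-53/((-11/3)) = 159/11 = 14.45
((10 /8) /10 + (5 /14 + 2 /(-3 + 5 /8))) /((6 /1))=-383 /6384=-0.06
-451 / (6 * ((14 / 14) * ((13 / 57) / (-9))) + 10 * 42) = -77121 / 71794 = -1.07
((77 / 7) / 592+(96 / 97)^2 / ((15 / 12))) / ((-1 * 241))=-0.00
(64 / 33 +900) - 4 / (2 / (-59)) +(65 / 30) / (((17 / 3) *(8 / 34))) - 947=19685 / 264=74.56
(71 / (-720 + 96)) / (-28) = 71 / 17472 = 0.00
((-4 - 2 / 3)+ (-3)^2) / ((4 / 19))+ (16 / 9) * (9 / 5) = 1427 / 60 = 23.78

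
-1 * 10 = -10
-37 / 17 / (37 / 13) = -13 / 17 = -0.76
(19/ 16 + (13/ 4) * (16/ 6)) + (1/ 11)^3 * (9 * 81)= 664555/ 63888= 10.40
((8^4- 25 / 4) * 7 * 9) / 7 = 147231 / 4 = 36807.75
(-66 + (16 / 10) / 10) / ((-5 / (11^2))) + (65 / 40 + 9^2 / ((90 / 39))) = 1630053 / 1000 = 1630.05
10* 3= 30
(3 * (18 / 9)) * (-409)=-2454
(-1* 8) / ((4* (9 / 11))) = -22 / 9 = -2.44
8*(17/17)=8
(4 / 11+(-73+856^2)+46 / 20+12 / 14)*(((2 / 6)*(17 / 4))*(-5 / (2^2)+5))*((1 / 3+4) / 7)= 2409513.41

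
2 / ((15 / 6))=4 / 5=0.80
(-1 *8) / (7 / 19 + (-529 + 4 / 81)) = 0.02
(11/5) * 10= 22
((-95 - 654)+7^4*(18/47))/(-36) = -8015/1692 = -4.74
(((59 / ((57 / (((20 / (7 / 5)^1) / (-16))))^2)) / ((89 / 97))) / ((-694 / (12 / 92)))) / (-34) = 0.00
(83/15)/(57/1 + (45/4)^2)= 1328/44055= 0.03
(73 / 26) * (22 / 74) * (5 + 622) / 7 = 503481 / 6734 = 74.77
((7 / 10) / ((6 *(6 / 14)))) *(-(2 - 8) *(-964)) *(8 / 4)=-47236 / 15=-3149.07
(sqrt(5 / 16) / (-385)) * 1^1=-0.00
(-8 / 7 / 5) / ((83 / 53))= -424 / 2905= -0.15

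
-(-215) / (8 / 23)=4945 / 8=618.12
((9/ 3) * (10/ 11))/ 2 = 15/ 11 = 1.36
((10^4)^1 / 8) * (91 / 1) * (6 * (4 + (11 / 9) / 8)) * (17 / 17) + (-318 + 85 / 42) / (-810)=96421907021 / 34020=2834271.22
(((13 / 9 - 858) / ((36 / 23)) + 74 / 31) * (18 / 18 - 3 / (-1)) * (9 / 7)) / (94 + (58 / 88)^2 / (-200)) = -2118967875200 / 71081307927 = -29.81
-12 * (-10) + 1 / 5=601 / 5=120.20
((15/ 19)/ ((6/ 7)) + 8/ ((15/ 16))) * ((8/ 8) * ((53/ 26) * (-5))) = -285617/ 2964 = -96.36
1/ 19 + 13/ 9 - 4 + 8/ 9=-1.61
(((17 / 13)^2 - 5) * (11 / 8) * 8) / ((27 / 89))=-119.29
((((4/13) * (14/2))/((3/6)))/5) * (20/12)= 56/39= 1.44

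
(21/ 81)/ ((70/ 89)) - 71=-19081/ 270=-70.67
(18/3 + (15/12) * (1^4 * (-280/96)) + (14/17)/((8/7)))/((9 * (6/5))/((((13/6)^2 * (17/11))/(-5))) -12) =-424021/2681280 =-0.16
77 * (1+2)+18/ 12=465/ 2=232.50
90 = 90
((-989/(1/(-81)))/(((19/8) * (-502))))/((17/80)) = -316.20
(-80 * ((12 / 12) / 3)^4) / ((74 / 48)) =-640 / 999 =-0.64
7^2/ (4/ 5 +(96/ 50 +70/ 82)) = 50225/ 3663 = 13.71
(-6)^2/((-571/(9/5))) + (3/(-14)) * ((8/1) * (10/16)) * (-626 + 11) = 26332839/39970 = 658.82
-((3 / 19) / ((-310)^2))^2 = -9 / 3333910810000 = -0.00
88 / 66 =4 / 3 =1.33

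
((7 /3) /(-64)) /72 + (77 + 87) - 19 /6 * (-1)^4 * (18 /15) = 11072989 /69120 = 160.20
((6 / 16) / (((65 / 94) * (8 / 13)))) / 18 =47 / 960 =0.05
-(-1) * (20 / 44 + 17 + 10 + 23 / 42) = 12937 / 462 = 28.00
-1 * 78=-78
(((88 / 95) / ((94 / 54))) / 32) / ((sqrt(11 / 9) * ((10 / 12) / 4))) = 486 * sqrt(11) / 22325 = 0.07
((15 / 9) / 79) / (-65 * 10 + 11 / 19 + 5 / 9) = -285 / 8765524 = -0.00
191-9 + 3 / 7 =1277 / 7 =182.43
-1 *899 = -899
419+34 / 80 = 16777 / 40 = 419.42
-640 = -640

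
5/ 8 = 0.62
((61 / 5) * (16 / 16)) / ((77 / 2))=122 / 385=0.32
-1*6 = -6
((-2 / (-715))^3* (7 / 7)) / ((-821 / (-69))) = 552 / 300096743375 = 0.00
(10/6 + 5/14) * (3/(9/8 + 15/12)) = 340/133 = 2.56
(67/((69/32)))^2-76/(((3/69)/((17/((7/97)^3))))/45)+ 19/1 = -5810535080806775/1633023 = -3558146505.47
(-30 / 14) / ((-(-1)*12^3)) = -5 / 4032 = -0.00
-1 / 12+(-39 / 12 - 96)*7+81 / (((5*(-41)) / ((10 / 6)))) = -171091 / 246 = -695.49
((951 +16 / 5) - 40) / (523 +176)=4571 / 3495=1.31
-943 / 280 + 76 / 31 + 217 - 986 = -6682873 / 8680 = -769.92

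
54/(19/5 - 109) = -135/263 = -0.51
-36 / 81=-4 / 9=-0.44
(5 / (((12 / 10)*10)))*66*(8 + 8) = 440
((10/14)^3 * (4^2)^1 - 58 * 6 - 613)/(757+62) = -327623/280917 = -1.17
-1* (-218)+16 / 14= 1534 / 7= 219.14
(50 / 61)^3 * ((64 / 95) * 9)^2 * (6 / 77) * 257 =405.43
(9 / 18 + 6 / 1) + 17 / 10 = 41 / 5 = 8.20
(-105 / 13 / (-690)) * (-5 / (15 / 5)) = -35 / 1794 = -0.02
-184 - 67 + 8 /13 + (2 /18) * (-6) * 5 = -9895 /39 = -253.72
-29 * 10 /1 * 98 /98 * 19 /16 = -2755 /8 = -344.38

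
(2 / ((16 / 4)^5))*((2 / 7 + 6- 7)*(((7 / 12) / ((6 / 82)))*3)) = -205 / 6144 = -0.03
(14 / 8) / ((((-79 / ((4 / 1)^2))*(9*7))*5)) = -4 / 3555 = -0.00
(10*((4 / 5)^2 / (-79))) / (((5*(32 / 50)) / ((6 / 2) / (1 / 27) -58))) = -46 / 79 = -0.58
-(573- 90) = -483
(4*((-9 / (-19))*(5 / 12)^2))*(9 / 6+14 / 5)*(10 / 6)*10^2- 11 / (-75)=672293 / 2850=235.89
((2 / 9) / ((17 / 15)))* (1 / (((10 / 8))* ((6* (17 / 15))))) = 20 / 867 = 0.02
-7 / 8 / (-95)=7 / 760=0.01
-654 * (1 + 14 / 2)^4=-2678784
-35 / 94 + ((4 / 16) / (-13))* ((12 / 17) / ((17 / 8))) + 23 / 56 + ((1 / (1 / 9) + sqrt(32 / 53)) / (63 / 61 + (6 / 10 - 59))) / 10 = 0.01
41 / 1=41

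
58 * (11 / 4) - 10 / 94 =14983 / 94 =159.39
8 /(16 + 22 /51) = 204 /419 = 0.49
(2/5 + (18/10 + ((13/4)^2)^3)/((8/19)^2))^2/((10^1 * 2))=76146958020002218969/34359738368000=2216168.16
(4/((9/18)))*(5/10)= 4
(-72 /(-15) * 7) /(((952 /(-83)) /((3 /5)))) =-747 /425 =-1.76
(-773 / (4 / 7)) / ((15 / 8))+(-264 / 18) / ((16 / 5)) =-14521 / 20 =-726.05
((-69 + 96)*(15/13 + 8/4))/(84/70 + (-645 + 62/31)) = -5535/41717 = -0.13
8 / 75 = 0.11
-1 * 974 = -974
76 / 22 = 3.45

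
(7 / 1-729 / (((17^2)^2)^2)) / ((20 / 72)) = 878945424444 / 34878787205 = 25.20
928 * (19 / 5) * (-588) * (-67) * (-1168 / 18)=-135221359616 / 15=-9014757307.73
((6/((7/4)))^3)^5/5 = 504857282956046106624/23737807549715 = 21268067.07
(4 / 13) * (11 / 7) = 44 / 91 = 0.48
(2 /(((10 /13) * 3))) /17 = 13 /255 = 0.05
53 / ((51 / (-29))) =-1537 / 51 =-30.14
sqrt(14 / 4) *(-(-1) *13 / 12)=13 *sqrt(14) / 24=2.03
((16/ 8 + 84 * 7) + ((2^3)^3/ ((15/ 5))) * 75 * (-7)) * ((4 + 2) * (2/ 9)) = -118680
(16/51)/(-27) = -16/1377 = -0.01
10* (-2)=-20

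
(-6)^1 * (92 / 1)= -552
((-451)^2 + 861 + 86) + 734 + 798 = 205880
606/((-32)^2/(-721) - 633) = -436926/457417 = -0.96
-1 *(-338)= 338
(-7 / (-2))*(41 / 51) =287 / 102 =2.81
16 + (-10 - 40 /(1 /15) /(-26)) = 378 /13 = 29.08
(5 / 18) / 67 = 5 / 1206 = 0.00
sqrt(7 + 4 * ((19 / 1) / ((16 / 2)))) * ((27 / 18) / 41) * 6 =9 * sqrt(66) / 82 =0.89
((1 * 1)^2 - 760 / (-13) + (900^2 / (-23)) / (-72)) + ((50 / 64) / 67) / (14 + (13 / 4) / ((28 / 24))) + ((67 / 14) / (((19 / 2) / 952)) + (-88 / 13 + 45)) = 1066.40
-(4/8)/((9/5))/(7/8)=-20/63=-0.32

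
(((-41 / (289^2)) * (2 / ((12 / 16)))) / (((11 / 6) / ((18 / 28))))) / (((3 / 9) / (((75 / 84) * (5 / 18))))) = -15375 / 45017819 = -0.00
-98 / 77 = -14 / 11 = -1.27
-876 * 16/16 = -876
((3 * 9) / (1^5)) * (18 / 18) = 27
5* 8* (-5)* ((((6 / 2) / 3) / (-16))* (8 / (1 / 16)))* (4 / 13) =6400 / 13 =492.31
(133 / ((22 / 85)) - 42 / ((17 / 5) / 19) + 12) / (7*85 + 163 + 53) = 108893 / 303314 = 0.36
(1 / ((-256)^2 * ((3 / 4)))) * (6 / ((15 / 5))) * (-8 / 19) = -1 / 58368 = -0.00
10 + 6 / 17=176 / 17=10.35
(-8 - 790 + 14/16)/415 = -6377/3320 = -1.92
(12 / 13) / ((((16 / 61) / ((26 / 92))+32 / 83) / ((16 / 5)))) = 15189 / 6755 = 2.25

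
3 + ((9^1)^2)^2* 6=39369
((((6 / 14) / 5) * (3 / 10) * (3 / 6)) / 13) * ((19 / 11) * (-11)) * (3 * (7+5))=-1539 / 2275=-0.68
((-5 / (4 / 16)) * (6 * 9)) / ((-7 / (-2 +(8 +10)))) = 2468.57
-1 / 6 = -0.17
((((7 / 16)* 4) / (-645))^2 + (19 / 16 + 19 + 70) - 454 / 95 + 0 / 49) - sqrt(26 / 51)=2700439309 / 31617900 - sqrt(1326) / 51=84.69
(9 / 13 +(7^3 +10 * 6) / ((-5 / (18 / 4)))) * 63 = -2964843 / 130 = -22806.48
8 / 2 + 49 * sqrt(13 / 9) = 4 + 49 * sqrt(13) / 3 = 62.89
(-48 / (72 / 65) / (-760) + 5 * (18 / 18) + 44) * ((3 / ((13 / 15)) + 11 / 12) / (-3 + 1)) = -7639355 / 71136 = -107.39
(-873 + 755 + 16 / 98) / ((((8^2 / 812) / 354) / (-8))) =29637942 / 7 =4233991.71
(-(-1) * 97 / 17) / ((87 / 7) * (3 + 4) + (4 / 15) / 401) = 583455 / 8896253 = 0.07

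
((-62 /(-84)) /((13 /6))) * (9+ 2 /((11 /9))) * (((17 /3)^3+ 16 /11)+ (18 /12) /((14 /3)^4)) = 129750356501 /195230112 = 664.60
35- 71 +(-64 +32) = -68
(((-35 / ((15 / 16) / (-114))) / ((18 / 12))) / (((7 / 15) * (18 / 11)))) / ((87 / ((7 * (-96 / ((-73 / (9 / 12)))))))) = 1872640 / 6351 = 294.86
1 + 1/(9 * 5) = 46/45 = 1.02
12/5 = 2.40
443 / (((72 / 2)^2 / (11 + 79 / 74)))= 395599 / 95904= 4.12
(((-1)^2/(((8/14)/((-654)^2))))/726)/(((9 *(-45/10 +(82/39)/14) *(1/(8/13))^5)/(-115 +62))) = 1011055230976/8207717375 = 123.18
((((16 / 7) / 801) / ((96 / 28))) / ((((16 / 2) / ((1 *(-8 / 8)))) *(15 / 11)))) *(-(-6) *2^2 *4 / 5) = -88 / 60075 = -0.00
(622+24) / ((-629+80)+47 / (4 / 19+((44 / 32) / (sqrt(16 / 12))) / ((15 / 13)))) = -851147304602 / 730790357963-125390202080*sqrt(3) / 2192371073889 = -1.26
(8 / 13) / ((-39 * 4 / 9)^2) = 9 / 4394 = 0.00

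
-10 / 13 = -0.77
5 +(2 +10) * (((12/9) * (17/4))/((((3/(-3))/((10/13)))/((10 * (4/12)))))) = -6605/39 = -169.36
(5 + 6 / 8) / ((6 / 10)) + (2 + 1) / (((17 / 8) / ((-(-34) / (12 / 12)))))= 691 / 12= 57.58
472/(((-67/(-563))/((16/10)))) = 2125888/335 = 6345.93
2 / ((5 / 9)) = 18 / 5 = 3.60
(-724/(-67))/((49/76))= 55024/3283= 16.76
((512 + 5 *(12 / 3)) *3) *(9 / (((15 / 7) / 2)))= 67032 / 5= 13406.40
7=7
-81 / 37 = -2.19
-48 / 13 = -3.69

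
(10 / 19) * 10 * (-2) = -200 / 19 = -10.53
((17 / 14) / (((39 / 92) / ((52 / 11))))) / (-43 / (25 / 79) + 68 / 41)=-0.10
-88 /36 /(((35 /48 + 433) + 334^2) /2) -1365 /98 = -3144681451 /225771294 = -13.93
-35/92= -0.38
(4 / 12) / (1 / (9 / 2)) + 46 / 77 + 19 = 3249 / 154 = 21.10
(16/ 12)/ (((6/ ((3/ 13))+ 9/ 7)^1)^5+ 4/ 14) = 0.00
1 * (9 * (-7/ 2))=-63/ 2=-31.50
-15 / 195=-1 / 13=-0.08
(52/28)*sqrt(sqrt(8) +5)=13*sqrt(2*sqrt(2) +5)/7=5.20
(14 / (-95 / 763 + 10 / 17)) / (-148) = -90797 / 445110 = -0.20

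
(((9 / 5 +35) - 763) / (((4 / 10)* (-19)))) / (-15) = -6.37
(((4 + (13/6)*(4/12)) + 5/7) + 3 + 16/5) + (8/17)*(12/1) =185107/10710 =17.28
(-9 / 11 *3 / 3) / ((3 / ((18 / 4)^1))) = -27 / 22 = -1.23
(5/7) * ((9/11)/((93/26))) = 390/2387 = 0.16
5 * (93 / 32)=465 / 32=14.53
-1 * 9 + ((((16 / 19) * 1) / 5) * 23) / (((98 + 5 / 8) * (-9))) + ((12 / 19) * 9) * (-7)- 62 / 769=-25354289641 / 518763555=-48.87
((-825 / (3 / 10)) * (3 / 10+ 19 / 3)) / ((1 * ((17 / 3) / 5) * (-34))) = 273625 / 578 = 473.40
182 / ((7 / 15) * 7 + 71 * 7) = 195 / 536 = 0.36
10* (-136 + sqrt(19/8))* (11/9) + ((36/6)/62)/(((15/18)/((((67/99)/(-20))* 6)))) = -127535809/76725 + 55* sqrt(38)/18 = -1643.41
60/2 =30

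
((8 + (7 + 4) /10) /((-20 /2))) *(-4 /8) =91 /200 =0.46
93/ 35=2.66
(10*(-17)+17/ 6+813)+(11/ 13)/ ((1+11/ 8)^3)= 345555917/ 535002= 645.90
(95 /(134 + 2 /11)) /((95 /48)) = 44 /123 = 0.36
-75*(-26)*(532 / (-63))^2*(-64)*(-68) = 16339148800 / 27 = 605153659.26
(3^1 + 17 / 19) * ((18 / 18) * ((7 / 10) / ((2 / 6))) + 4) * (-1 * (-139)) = 313723 / 95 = 3302.35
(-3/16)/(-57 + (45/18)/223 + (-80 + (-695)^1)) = 223/989512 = 0.00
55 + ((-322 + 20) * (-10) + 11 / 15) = 46136 / 15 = 3075.73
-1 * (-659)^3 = 286191179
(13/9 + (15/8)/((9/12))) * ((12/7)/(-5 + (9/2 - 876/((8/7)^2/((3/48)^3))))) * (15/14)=-23265280/2131451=-10.92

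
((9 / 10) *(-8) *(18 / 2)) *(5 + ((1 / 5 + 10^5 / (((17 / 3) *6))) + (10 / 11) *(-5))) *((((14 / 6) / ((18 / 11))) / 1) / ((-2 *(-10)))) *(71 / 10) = -1025290623 / 10625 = -96497.94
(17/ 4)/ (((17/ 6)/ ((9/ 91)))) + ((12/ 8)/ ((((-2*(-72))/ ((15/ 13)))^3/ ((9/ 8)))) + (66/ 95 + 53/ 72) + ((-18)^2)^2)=104977.58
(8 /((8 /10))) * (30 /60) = 5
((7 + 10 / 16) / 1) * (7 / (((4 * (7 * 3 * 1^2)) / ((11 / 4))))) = 671 / 384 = 1.75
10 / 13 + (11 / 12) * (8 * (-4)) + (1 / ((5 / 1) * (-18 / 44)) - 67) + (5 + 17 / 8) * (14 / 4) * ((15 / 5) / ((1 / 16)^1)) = 644054 / 585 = 1100.95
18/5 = 3.60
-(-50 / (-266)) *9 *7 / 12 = -75 / 76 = -0.99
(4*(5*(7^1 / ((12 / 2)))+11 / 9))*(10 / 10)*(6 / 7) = 508 / 21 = 24.19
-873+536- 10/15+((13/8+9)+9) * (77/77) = -7633/24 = -318.04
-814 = -814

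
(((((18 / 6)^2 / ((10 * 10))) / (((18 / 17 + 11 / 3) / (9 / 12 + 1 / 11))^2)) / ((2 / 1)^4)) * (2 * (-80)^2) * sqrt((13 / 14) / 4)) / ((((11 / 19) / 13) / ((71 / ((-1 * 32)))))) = -54.73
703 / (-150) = -703 / 150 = -4.69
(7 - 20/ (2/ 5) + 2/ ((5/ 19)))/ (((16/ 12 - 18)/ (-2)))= -531/ 125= -4.25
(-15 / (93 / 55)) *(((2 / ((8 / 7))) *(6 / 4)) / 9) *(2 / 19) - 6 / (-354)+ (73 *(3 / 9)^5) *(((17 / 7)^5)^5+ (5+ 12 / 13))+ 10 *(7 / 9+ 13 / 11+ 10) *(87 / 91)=1292672945.63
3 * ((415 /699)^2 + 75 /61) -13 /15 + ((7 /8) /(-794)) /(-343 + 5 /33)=13848894299603029 /3569929173811680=3.88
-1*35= -35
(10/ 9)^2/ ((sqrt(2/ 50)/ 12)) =74.07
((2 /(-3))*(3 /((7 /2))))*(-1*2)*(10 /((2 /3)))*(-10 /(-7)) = 1200 /49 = 24.49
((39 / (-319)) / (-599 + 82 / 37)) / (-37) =-39 / 7043839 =-0.00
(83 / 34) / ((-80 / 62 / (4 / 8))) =-2573 / 2720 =-0.95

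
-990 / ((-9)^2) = -110 / 9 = -12.22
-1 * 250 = -250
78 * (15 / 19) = 61.58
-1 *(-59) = 59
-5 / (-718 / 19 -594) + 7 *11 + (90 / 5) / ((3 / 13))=1860715 / 12004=155.01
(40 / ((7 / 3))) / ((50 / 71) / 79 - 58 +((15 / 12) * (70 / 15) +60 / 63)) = -1346160 / 4020953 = -0.33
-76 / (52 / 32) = -608 / 13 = -46.77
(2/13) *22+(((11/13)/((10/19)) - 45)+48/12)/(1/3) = -14923/130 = -114.79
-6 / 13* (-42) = 252 / 13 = 19.38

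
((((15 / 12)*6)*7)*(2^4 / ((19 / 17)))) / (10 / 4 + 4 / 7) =199920 / 817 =244.70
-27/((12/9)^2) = -243/16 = -15.19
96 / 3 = 32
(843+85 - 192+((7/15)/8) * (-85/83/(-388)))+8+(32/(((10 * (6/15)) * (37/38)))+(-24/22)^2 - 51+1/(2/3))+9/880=12178657439173/17301276960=703.92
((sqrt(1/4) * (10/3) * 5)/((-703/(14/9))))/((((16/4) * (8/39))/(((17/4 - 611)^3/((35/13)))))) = 1342219452015/719872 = 1864525.15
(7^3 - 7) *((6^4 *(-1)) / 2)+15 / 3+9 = -217714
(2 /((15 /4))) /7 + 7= 7.08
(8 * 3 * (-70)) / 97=-17.32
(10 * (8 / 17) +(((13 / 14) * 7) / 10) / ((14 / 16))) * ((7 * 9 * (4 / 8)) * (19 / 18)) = 30799 / 170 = 181.17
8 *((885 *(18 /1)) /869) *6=764640 /869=879.91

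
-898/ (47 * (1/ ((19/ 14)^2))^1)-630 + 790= 574871/ 4606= 124.81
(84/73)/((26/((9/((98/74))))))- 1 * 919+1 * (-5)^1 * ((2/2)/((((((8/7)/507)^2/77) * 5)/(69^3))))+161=-2116480388356849043/425152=-4978173425873.21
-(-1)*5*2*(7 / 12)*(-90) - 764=-1289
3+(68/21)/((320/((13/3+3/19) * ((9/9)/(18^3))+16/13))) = 170866378/56719845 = 3.01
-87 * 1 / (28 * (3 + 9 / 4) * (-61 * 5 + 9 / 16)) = 0.00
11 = 11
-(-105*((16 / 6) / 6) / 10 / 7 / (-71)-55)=11713 / 213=54.99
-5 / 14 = -0.36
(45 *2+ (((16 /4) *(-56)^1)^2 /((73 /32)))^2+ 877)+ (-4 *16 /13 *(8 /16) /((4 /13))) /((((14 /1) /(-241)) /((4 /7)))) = 483779262.89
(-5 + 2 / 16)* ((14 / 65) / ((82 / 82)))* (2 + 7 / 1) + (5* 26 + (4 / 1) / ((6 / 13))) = 7753 / 60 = 129.22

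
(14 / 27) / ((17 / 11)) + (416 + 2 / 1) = 418.34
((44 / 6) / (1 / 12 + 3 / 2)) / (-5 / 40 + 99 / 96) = 2816 / 551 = 5.11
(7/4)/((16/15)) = 105/64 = 1.64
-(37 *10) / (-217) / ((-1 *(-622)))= 185 / 67487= 0.00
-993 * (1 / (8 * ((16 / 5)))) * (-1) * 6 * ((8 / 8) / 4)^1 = 14895 / 256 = 58.18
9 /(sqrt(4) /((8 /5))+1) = 4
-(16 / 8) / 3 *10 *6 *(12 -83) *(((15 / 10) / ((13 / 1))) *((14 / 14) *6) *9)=17695.38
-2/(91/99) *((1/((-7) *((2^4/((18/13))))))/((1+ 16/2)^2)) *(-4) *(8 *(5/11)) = -40/8281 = -0.00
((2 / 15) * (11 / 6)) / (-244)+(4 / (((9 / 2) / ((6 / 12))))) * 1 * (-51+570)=2532709 / 10980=230.67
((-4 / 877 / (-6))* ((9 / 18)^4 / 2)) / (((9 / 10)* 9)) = 5 / 1704888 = 0.00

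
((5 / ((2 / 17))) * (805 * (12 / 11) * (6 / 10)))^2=60678468900 / 121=501474949.59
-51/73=-0.70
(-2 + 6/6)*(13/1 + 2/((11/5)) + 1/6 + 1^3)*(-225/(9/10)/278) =124375/9174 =13.56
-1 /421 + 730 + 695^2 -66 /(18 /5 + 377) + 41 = 35236301265 /72833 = 483795.82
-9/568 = -0.02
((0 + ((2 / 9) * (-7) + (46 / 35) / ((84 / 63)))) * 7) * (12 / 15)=-718 / 225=-3.19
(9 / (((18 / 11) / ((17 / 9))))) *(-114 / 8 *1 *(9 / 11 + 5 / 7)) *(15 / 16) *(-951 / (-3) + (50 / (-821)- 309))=-310533815 / 183904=-1688.56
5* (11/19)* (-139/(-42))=7645/798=9.58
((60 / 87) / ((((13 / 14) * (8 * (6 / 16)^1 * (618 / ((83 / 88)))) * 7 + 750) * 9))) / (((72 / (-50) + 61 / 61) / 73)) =-0.00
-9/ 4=-2.25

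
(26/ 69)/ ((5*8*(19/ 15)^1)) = 13/ 1748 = 0.01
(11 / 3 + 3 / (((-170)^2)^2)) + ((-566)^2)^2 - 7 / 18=771443136902809735027 / 7516890000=102627966739.28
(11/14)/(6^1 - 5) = 11/14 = 0.79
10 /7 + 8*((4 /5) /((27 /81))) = 20.63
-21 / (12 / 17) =-119 / 4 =-29.75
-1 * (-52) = 52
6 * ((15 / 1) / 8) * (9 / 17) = 405 / 68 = 5.96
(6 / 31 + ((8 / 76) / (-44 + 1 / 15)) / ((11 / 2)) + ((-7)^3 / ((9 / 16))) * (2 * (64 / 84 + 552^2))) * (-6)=85677736501600396 / 38426949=2229626309.95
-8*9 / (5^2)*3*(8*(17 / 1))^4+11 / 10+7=-147788070507 / 50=-2955761410.14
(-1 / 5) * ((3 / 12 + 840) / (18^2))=-3361 / 6480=-0.52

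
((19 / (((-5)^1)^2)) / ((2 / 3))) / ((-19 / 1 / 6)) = -9 / 25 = -0.36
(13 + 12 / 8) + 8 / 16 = 15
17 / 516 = 0.03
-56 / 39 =-1.44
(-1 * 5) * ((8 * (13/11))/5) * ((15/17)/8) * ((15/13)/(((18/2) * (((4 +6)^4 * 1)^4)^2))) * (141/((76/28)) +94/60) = -2773/38760000000000000000000000000000000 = -0.00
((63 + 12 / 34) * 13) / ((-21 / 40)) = -1568.74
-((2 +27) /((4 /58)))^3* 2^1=-594823321 /4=-148705830.25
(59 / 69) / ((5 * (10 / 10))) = 59 / 345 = 0.17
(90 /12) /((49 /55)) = 825 /98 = 8.42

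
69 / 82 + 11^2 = 9991 / 82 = 121.84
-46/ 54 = -23/ 27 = -0.85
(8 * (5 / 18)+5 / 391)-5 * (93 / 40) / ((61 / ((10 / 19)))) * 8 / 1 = 5842865 / 4078521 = 1.43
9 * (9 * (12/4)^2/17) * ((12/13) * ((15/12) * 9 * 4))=393660/221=1781.27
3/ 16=0.19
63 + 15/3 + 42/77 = 754/11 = 68.55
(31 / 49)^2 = 961 / 2401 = 0.40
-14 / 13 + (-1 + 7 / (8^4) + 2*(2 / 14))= -1.79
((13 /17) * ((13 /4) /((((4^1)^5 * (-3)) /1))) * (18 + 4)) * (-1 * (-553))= -9.84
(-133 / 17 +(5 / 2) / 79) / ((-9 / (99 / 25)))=230219 / 67150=3.43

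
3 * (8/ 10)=12/ 5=2.40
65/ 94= 0.69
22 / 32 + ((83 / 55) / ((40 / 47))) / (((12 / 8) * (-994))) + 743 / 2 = 2441691073 / 6560400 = 372.19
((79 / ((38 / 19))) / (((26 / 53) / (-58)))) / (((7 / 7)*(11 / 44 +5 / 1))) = -242846 / 273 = -889.55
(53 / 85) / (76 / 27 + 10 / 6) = 1431 / 10285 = 0.14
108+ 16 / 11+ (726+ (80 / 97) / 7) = 835.57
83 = 83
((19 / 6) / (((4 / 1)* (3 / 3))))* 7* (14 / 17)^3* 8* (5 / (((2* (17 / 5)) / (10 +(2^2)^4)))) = 1213465400 / 250563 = 4842.96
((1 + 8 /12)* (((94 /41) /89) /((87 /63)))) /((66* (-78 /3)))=-1645 /90794418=-0.00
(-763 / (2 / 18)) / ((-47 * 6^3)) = 763 / 1128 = 0.68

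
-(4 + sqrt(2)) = -4 - sqrt(2) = -5.41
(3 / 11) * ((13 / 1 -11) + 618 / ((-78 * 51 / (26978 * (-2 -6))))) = 2021018 / 221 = 9144.88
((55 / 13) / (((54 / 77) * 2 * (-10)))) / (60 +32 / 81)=-2541 / 508768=-0.00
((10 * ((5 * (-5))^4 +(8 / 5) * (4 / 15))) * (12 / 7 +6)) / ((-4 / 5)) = -263672163 / 7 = -37667451.86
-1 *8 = -8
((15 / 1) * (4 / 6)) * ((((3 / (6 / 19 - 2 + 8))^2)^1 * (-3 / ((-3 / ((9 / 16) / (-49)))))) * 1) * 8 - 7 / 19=-171491 / 297920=-0.58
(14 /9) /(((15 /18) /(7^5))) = 470596 /15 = 31373.07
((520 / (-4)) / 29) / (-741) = 10 / 1653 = 0.01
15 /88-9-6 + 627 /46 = -2427 /2024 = -1.20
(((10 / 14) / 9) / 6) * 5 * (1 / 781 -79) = -36725 / 7029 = -5.22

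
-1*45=-45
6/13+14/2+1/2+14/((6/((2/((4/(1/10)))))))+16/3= 3487/260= 13.41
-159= -159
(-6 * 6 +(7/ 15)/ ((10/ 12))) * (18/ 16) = -3987/ 100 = -39.87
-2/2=-1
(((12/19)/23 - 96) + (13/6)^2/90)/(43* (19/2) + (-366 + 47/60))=-2.22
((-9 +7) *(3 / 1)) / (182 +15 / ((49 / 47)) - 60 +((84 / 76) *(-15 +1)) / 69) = -0.04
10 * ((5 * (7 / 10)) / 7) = 5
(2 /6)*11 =11 /3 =3.67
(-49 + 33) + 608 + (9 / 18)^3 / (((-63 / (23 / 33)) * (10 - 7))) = 29538409 / 49896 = 592.00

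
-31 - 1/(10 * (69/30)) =-714/23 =-31.04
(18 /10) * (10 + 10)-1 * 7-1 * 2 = 27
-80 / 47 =-1.70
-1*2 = -2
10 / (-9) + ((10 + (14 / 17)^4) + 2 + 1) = 9282491 / 751689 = 12.35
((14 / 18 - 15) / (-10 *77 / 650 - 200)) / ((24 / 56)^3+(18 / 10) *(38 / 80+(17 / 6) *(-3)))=-570752000 / 115989629211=-0.00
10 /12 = 5 /6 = 0.83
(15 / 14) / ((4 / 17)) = 255 / 56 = 4.55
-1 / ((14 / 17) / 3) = -51 / 14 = -3.64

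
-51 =-51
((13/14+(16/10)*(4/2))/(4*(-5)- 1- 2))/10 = -289/16100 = -0.02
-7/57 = -0.12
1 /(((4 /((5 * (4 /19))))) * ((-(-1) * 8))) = 5 /152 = 0.03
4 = 4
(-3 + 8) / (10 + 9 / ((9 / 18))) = 5 / 28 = 0.18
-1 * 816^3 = -543338496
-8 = -8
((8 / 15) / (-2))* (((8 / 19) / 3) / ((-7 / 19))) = 32 / 315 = 0.10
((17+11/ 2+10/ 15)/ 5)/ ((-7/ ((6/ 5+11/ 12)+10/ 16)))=-6533/ 3600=-1.81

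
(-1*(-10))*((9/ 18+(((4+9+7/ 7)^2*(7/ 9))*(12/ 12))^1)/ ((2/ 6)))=13765/ 3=4588.33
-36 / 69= -12 / 23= -0.52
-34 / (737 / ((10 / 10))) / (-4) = 17 / 1474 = 0.01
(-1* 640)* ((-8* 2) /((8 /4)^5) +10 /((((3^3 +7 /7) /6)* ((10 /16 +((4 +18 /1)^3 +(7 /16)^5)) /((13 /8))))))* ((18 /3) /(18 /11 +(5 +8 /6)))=329937686812800 /1370429282201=240.75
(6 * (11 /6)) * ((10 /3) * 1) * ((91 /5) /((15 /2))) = 4004 /45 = 88.98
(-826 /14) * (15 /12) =-295 /4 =-73.75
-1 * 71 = -71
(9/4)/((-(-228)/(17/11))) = 51/3344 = 0.02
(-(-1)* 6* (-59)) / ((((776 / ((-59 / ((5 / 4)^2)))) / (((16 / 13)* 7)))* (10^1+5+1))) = 292404 / 31525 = 9.28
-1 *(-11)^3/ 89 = 1331/ 89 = 14.96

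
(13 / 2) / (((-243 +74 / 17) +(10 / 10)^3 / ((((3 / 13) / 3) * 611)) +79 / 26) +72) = -135031 / 3398363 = -0.04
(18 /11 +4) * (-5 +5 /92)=-14105 /506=-27.88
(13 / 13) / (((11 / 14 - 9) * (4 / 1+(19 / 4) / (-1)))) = 56 / 345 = 0.16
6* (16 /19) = 96 /19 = 5.05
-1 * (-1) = 1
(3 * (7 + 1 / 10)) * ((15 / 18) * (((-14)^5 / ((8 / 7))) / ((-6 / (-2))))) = -8353079 / 3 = -2784359.67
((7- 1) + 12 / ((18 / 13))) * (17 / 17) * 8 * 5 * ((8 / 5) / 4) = 704 / 3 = 234.67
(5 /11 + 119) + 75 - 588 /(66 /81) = -5799 /11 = -527.18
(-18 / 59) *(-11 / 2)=99 / 59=1.68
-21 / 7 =-3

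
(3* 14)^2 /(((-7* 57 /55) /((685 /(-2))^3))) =9769449720.39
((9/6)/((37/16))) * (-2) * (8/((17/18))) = -6912/629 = -10.99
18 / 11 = 1.64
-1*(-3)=3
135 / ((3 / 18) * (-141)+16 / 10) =-450 / 73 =-6.16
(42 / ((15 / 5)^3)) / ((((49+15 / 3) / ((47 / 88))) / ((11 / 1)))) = 329 / 1944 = 0.17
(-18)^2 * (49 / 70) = 1134 / 5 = 226.80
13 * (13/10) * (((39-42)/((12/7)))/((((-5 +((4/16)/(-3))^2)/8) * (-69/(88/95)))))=-4996992/7855075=-0.64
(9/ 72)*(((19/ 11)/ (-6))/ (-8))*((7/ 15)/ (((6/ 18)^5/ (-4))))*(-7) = 25137/ 1760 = 14.28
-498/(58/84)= -20916/29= -721.24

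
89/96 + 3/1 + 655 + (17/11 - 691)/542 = 188205085/286176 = 657.66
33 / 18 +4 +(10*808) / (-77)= -45785 / 462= -99.10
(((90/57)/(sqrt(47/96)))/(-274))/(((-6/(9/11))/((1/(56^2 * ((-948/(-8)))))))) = 15 * sqrt(282)/83350433936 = 0.00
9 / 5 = 1.80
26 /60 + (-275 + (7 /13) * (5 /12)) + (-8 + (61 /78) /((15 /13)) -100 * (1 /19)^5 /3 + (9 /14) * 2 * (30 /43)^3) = -281.23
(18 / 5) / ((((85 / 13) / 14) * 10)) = 1638 / 2125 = 0.77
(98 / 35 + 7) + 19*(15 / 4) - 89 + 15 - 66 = -1179 / 20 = -58.95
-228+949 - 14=707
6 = 6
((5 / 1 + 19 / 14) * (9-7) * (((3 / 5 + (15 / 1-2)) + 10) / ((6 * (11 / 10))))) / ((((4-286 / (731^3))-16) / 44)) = -8204538182564 / 49217857269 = -166.70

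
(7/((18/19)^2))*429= 361361/108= 3345.94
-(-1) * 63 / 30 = 21 / 10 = 2.10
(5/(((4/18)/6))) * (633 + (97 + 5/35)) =689985/7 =98569.29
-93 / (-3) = 31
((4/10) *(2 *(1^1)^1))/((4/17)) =17/5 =3.40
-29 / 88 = -0.33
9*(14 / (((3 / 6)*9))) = 28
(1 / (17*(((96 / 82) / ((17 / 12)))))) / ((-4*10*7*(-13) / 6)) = 41 / 349440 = 0.00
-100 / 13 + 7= -9 / 13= -0.69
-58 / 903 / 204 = -29 / 92106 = -0.00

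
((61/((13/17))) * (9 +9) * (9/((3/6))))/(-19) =-1360.28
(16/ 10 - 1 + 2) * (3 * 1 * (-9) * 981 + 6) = -344253/ 5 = -68850.60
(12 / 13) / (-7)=-12 / 91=-0.13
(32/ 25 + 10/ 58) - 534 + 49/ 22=-8458609/ 15950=-530.32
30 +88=118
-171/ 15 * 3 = -171/ 5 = -34.20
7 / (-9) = -7 / 9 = -0.78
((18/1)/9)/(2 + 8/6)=3/5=0.60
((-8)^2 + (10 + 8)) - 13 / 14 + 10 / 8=2305 / 28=82.32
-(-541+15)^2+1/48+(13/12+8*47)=-13262347/48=-276298.90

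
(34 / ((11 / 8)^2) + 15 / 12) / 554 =9309 / 268136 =0.03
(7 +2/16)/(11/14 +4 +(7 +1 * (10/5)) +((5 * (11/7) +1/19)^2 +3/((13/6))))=4369183/47668468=0.09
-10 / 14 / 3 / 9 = -5 / 189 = -0.03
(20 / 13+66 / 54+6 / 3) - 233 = -228.24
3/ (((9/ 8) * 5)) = 8/ 15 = 0.53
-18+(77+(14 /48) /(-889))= 179831 /3048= 59.00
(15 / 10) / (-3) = -1 / 2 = -0.50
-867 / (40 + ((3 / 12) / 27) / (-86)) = -21.68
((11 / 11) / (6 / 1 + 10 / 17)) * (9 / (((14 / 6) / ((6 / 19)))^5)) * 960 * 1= 17346234240 / 291310571251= 0.06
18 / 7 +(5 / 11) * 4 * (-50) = -6802 / 77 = -88.34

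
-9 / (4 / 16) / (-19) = 36 / 19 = 1.89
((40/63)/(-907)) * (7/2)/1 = -20/8163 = -0.00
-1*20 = -20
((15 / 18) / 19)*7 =35 / 114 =0.31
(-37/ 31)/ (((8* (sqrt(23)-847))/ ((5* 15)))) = 2775* sqrt(23)/ 177911728 +2350425/ 177911728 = 0.01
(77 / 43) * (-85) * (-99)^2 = -64147545 / 43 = -1491803.37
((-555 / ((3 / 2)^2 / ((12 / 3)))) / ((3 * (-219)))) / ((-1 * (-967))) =2960 / 1905957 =0.00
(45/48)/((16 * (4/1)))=15/1024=0.01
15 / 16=0.94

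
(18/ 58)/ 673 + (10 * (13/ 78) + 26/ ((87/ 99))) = 1829914/ 58551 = 31.25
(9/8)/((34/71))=639/272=2.35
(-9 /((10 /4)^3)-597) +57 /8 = -590451 /1000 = -590.45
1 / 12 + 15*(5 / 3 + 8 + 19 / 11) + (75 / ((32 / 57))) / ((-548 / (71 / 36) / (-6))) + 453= 725532631 / 1157376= 626.88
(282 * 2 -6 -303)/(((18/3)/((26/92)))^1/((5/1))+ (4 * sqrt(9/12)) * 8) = -381225/264052+ 359125 * sqrt(3)/66013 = 7.98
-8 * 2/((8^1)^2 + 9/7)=-112/457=-0.25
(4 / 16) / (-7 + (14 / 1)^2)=1 / 756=0.00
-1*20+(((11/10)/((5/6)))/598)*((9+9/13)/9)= -1943269/97175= -20.00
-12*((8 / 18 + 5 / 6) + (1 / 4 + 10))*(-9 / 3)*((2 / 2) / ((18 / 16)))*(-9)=-3320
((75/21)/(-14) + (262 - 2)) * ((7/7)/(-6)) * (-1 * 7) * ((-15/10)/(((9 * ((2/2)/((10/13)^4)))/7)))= -10606250/85683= -123.78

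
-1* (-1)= 1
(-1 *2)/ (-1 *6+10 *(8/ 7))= -7/ 19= -0.37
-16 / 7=-2.29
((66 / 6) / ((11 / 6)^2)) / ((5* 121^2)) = 36 / 805255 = 0.00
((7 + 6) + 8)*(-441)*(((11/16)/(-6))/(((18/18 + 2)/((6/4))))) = 33957/64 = 530.58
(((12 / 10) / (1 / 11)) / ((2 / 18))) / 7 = 16.97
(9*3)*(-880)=-23760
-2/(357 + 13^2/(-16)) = -32/5543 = -0.01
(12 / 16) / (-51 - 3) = -1 / 72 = -0.01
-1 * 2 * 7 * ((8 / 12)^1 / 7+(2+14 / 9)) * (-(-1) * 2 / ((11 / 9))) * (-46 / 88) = 5290 / 121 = 43.72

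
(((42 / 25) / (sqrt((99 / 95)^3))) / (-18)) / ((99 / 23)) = -3059 *sqrt(1045) / 4851495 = -0.02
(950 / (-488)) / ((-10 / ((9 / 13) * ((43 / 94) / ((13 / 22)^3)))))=48934215 / 163768774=0.30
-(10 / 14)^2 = -0.51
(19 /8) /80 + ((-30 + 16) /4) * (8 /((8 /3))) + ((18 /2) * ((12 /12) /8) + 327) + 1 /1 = 203939 /640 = 318.65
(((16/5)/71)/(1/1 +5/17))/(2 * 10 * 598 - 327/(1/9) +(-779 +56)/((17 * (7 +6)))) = 0.00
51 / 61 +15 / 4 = 1119 / 244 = 4.59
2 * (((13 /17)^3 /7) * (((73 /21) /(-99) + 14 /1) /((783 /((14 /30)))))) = 0.00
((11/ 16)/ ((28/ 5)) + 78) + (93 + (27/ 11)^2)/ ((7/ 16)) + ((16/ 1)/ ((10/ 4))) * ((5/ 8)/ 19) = 313801325/ 1029952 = 304.68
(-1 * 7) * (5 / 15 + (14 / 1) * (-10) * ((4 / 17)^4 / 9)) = -1503061 / 751689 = -2.00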